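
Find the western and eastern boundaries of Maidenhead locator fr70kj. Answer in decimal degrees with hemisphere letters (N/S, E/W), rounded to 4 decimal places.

Field F=5, R=17: +5·20° lon, +17·10° lat → SW at lon -80°, lat 80°.
Square 7, 0: +7·2° lon, +0·1° lat → SW at lon -66°, lat 80°.
Subsquare k=10, j=9: +10·0.0833333° lon, +9·0.0416667° lat → SW at lon -65.1667°, lat 80.375°.
Cell spans 0.0833333° lon × 0.0416667° lat.
west 65.1667° W, east 65.0833° W.

65.1667° W, 65.0833° W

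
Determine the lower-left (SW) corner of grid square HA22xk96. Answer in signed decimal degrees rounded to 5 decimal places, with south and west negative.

-87.55833, -34.00833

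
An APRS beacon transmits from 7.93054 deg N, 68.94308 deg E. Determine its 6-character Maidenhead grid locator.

Shift to the Maidenhead origin (180°W, 90°S): lon 248.9431, lat 97.9305.
Field: lon ⌊248.9431/20⌋ = 12 → M; lat ⌊97.9305/10⌋ = 9 → J.
Square: lon ⌊8.9431/2⌋ = 4; lat ⌊7.9305/1⌋ = 7.
Subsquare: lon ⌊0.9431/0.0833333⌋ = 11 → l; lat ⌊0.9305/0.0416667⌋ = 22 → w.

MJ47lw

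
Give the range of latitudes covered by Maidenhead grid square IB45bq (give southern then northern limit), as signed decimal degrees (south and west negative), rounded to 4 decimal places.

-74.3333, -74.2917

Field I=8, B=1: +8·20° lon, +1·10° lat → SW at lon -20°, lat -80°.
Square 4, 5: +4·2° lon, +5·1° lat → SW at lon -12°, lat -75°.
Subsquare b=1, q=16: +1·0.0833333° lon, +16·0.0416667° lat → SW at lon -11.9167°, lat -74.3333°.
Cell spans 0.0833333° lon × 0.0416667° lat.
south -74.3333, north -74.2917.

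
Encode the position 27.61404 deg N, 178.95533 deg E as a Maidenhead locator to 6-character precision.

RL97lo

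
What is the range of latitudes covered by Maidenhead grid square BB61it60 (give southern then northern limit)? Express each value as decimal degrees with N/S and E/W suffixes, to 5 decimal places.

Field B=1, B=1: +1·20° lon, +1·10° lat → SW at lon -160°, lat -80°.
Square 6, 1: +6·2° lon, +1·1° lat → SW at lon -148°, lat -79°.
Subsquare i=8, t=19: +8·0.0833333° lon, +19·0.0416667° lat → SW at lon -147.333°, lat -78.2083°.
Extended square 6, 0: +6·0.00833333° lon, +0·0.00416667° lat → SW at lon -147.283°, lat -78.2083°.
Cell spans 0.00833333° lon × 0.00416667° lat.
south 78.20833° S, north 78.20417° S.

78.20833° S, 78.20417° S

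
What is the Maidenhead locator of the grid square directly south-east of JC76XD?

JC86ac

Longitude subsquare x = 23; +1 → 24, wraps to 0 = a, carry into square.
Longitude square 7; +1 → 8.
Latitude subsquare d = 3; −1 → 2 = c.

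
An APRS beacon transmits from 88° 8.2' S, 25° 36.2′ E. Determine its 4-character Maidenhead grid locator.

KA21

Offset from 180°W / 90°S: lon 205.60°, lat 1.86°.
Field: 205.60/20 → 10 → K, 1.86/10 → 0 → A; chars KA.
Square: 5.60/2 → 2, 1.86/1 → 1; chars 21.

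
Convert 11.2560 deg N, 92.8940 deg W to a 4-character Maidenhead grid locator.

Offset from 180°W / 90°S: lon 87.11°, lat 101.26°.
Field: 87.11/20 → 4 → E, 101.26/10 → 10 → K; chars EK.
Square: 7.11/2 → 3, 1.26/1 → 1; chars 31.

EK31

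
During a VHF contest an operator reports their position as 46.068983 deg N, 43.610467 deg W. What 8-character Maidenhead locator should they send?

Shift to the Maidenhead origin (180°W, 90°S): lon 136.38953, lat 136.06898.
Field: 136.38953/20 → 6 → G, 136.06898/10 → 13 → N; chars GN.
Square: 16.38953/2 → 8, 6.06898/1 → 6; chars 86.
Subsquare: 0.38953/0.0833333 → 4 → e, 0.06898/0.0416667 → 1 → b; chars eb.
Extended square: 0.05620/0.00833333 → 6, 0.02732/0.00416667 → 6; chars 66.

GN86eb66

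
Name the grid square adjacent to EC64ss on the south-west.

Longitude subsquare s = 18; −1 → 17 = r.
Latitude subsquare s = 18; −1 → 17 = r.

EC64rr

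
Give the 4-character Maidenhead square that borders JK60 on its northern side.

JK61

Latitude square 0; +1 → 1.
The longitude characters are unchanged.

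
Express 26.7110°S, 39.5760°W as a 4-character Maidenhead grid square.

HG03

Shift to the Maidenhead origin (180°W, 90°S): lon 140.42, lat 63.29.
Field: lon ⌊140.42/20⌋ = 7 → H; lat ⌊63.29/10⌋ = 6 → G.
Square: lon ⌊0.42/2⌋ = 0; lat ⌊3.29/1⌋ = 3.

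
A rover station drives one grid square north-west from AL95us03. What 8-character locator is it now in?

AL95ts94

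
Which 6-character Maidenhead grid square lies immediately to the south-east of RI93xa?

Longitude subsquare x = 23; +1 → 24, wraps to 0 = a, carry into square.
Longitude square 9; +1 → 10, wraps to 0, carry into field.
Longitude field R = 17; +1 → 18, wraps to 0 = A, wrapping around the antimeridian.
Latitude subsquare a = 0; −1 → -1, wraps to 23 = x, carry into square.
Latitude square 3; −1 → 2.

AI02ax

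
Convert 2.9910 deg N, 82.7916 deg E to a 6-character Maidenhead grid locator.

Offset from 180°W / 90°S: lon 262.7916°, lat 92.9910°.
Field (20°×10°, letters A–R): 262.7916/20 → 13 → N, 92.9910/10 → 9 → J; chars NJ.
Square (2°×1°, digits 0–9): 2.7916/2 → 1, 2.9910/1 → 2; chars 12.
Subsquare (5′×2.5′, letters a–x): 0.7916/0.0833333 → 9 → j, 0.9910/0.0416667 → 23 → x; chars jx.

NJ12jx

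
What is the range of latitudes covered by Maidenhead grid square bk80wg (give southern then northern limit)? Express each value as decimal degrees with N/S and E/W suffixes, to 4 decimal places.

10.2500° N, 10.2917° N

Field B=1, K=10: +1·20° lon, +10·10° lat → SW at lon -160°, lat 10°.
Square 8, 0: +8·2° lon, +0·1° lat → SW at lon -144°, lat 10°.
Subsquare w=22, g=6: +22·0.0833333° lon, +6·0.0416667° lat → SW at lon -142.167°, lat 10.25°.
Cell spans 0.0833333° lon × 0.0416667° lat.
south 10.2500° N, north 10.2917° N.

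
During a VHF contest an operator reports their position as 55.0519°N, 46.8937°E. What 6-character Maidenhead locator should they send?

LO35kb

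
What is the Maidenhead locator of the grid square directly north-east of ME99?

NF00

Longitude square 9; +1 → 10, wraps to 0, carry into field.
Longitude field M = 12; +1 → 13 = N.
Latitude square 9; +1 → 10, wraps to 0, carry into field.
Latitude field E = 4; +1 → 5 = F.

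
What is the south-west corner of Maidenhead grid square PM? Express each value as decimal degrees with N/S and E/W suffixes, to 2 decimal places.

30.00° N, 120.00° E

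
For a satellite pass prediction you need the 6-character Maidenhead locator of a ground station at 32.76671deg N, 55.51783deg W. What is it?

Add 180° to longitude and 90° to latitude: 124.4822, 122.7667.
Field (20°×10°, letters A–R): 124.4822/20 → 6 → G, 122.7667/10 → 12 → M; chars GM.
Square (2°×1°, digits 0–9): 4.4822/2 → 2, 2.7667/1 → 2; chars 22.
Subsquare (5′×2.5′, letters a–x): 0.4822/0.0833333 → 5 → f, 0.7667/0.0416667 → 18 → s; chars fs.

GM22fs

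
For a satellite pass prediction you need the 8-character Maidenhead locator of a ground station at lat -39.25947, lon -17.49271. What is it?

Offset from 180°W / 90°S: lon 162.50729°, lat 50.74053°.
Field: 162.50729/20 → 8 → I, 50.74053/10 → 5 → F; chars IF.
Square: 2.50729/2 → 1, 0.74053/1 → 0; chars 10.
Subsquare: 0.50729/0.0833333 → 6 → g, 0.74053/0.0416667 → 17 → r; chars gr.
Extended square: 0.00729/0.00833333 → 0, 0.03220/0.00416667 → 7; chars 07.

IF10gr07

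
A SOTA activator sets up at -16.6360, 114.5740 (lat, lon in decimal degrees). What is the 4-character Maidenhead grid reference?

Add 180° to longitude and 90° to latitude: 294.57, 73.36.
Field: lon ⌊294.57/20⌋ = 14 → O; lat ⌊73.36/10⌋ = 7 → H.
Square: lon ⌊14.57/2⌋ = 7; lat ⌊3.36/1⌋ = 3.

OH73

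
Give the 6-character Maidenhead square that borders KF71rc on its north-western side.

KF71qd

Longitude subsquare r = 17; −1 → 16 = q.
Latitude subsquare c = 2; +1 → 3 = d.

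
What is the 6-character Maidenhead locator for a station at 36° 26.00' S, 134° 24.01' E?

PF73en

Add 180° to longitude and 90° to latitude: 314.4002, 53.5667.
Field: 314.4002/20 → 15 → P, 53.5667/10 → 5 → F; chars PF.
Square: 14.4002/2 → 7, 3.5667/1 → 3; chars 73.
Subsquare: 0.4002/0.0833333 → 4 → e, 0.5667/0.0416667 → 13 → n; chars en.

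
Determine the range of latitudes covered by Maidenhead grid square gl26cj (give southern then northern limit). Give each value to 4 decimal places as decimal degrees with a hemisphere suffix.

26.3750° N, 26.4167° N

Field G=6, L=11: +6·20° lon, +11·10° lat → SW at lon -60°, lat 20°.
Square 2, 6: +2·2° lon, +6·1° lat → SW at lon -56°, lat 26°.
Subsquare c=2, j=9: +2·0.0833333° lon, +9·0.0416667° lat → SW at lon -55.8333°, lat 26.375°.
Cell spans 0.0833333° lon × 0.0416667° lat.
south 26.3750° N, north 26.4167° N.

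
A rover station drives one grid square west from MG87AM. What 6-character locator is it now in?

Longitude subsquare a = 0; −1 → -1, wraps to 23 = x, carry into square.
Longitude square 8; −1 → 7.
The latitude characters are unchanged.

MG77xm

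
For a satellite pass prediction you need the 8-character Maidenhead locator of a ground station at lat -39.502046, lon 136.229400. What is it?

Add 180° to longitude and 90° to latitude: 316.22940, 50.49795.
Field: 316.22940/20 → 15 → P, 50.49795/10 → 5 → F; chars PF.
Square: 16.22940/2 → 8, 0.49795/1 → 0; chars 80.
Subsquare: 0.22940/0.0833333 → 2 → c, 0.49795/0.0416667 → 11 → l; chars cl.
Extended square: 0.06273/0.00833333 → 7, 0.03962/0.00416667 → 9; chars 79.

PF80cl79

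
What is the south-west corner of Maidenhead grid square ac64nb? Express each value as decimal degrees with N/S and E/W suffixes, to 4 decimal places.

65.9583° S, 166.9167° W

Field A=0, C=2: +0·20° lon, +2·10° lat → SW at lon -180°, lat -70°.
Square 6, 4: +6·2° lon, +4·1° lat → SW at lon -168°, lat -66°.
Subsquare n=13, b=1: +13·0.0833333° lon, +1·0.0416667° lat → SW at lon -166.917°, lat -65.9583°.
latitude 65.9583° S, longitude 166.9167° W.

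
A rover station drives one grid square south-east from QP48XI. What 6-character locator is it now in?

QP58ah

Longitude subsquare x = 23; +1 → 24, wraps to 0 = a, carry into square.
Longitude square 4; +1 → 5.
Latitude subsquare i = 8; −1 → 7 = h.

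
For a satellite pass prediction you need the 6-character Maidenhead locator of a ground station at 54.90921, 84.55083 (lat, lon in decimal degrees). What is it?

NO24gv

Shift to the Maidenhead origin (180°W, 90°S): lon 264.5508, lat 144.9092.
Field (20°×10°, letters A–R): 264.5508/20 → 13 → N, 144.9092/10 → 14 → O; chars NO.
Square (2°×1°, digits 0–9): 4.5508/2 → 2, 4.9092/1 → 4; chars 24.
Subsquare (5′×2.5′, letters a–x): 0.5508/0.0833333 → 6 → g, 0.9092/0.0416667 → 21 → v; chars gv.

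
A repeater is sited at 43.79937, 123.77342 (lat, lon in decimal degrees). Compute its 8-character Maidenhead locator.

Shift to the Maidenhead origin (180°W, 90°S): lon 303.77342, lat 133.79937.
Field (20°×10°, letters A–R): lon ⌊303.77342/20⌋ = 15 → P; lat ⌊133.79937/10⌋ = 13 → N.
Square (2°×1°, digits 0–9): lon ⌊3.77342/2⌋ = 1; lat ⌊3.79937/1⌋ = 3.
Subsquare (5′×2.5′, letters a–x): lon ⌊1.77342/0.0833333⌋ = 21 → v; lat ⌊0.79937/0.0416667⌋ = 19 → t.
Extended square (30″×15″, digits 0–9): lon ⌊0.02342/0.00833333⌋ = 2; lat ⌊0.00770/0.00416667⌋ = 1.

PN13vt21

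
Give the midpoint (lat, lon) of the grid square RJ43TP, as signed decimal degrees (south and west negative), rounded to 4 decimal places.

3.6458, 169.6250

Field R=17, J=9: +17·20° lon, +9·10° lat → SW at lon 160°, lat 0°.
Square 4, 3: +4·2° lon, +3·1° lat → SW at lon 168°, lat 3°.
Subsquare t=19, p=15: +19·0.0833333° lon, +15·0.0416667° lat → SW at lon 169.583°, lat 3.625°.
Cell spans 0.0833333° lon × 0.0416667° lat. Centre is SW corner plus half of each.
latitude 3.6458, longitude 169.6250.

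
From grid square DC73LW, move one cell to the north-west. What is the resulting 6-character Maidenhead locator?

DC73kx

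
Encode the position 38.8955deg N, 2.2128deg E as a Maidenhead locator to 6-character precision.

Shift to the Maidenhead origin (180°W, 90°S): lon 182.2128, lat 128.8955.
Field: 182.2128/20 → 9 → J, 128.8955/10 → 12 → M; chars JM.
Square: 2.2128/2 → 1, 8.8955/1 → 8; chars 18.
Subsquare: 0.2128/0.0833333 → 2 → c, 0.8955/0.0416667 → 21 → v; chars cv.

JM18cv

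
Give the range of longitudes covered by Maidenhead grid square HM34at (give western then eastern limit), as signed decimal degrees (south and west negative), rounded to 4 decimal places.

-34.0000, -33.9167

Field H=7, M=12: +7·20° lon, +12·10° lat → SW at lon -40°, lat 30°.
Square 3, 4: +3·2° lon, +4·1° lat → SW at lon -34°, lat 34°.
Subsquare a=0, t=19: +0·0.0833333° lon, +19·0.0416667° lat → SW at lon -34°, lat 34.7917°.
Cell spans 0.0833333° lon × 0.0416667° lat.
west -34.0000, east -33.9167.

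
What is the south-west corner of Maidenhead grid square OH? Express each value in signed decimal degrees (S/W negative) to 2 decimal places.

-20.00, 100.00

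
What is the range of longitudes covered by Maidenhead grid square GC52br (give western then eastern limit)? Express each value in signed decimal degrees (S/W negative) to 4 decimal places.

Field G=6, C=2: +6·20° lon, +2·10° lat → SW at lon -60°, lat -70°.
Square 5, 2: +5·2° lon, +2·1° lat → SW at lon -50°, lat -68°.
Subsquare b=1, r=17: +1·0.0833333° lon, +17·0.0416667° lat → SW at lon -49.9167°, lat -67.2917°.
Cell spans 0.0833333° lon × 0.0416667° lat.
west -49.9167, east -49.8333.

-49.9167, -49.8333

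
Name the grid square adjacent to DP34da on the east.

Longitude subsquare d = 3; +1 → 4 = e.
The latitude characters are unchanged.

DP34ea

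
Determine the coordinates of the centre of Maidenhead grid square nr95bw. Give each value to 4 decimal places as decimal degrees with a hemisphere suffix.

85.9375° N, 98.1250° E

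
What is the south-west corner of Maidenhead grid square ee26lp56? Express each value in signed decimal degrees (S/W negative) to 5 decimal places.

Field E=4, E=4: +4·20° lon, +4·10° lat → SW at lon -100°, lat -50°.
Square 2, 6: +2·2° lon, +6·1° lat → SW at lon -96°, lat -44°.
Subsquare l=11, p=15: +11·0.0833333° lon, +15·0.0416667° lat → SW at lon -95.0833°, lat -43.375°.
Extended square 5, 6: +5·0.00833333° lon, +6·0.00416667° lat → SW at lon -95.0417°, lat -43.35°.
latitude -43.35000, longitude -95.04167.

-43.35000, -95.04167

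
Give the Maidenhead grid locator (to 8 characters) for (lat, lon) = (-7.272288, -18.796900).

II02or44

Offset from 180°W / 90°S: lon 161.20310°, lat 82.72771°.
Field: lon ⌊161.20310/20⌋ = 8 → I; lat ⌊82.72771/10⌋ = 8 → I.
Square: lon ⌊1.20310/2⌋ = 0; lat ⌊2.72771/1⌋ = 2.
Subsquare: lon ⌊1.20310/0.0833333⌋ = 14 → o; lat ⌊0.72771/0.0416667⌋ = 17 → r.
Extended square: lon ⌊0.03643/0.00833333⌋ = 4; lat ⌊0.01938/0.00416667⌋ = 4.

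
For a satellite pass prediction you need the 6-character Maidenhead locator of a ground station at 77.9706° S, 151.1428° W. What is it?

Shift to the Maidenhead origin (180°W, 90°S): lon 28.8572, lat 12.0294.
Field (20°×10°, letters A–R): 28.8572/20 → 1 → B, 12.0294/10 → 1 → B; chars BB.
Square (2°×1°, digits 0–9): 8.8572/2 → 4, 2.0294/1 → 2; chars 42.
Subsquare (5′×2.5′, letters a–x): 0.8572/0.0833333 → 10 → k, 0.0294/0.0416667 → 0 → a; chars ka.

BB42ka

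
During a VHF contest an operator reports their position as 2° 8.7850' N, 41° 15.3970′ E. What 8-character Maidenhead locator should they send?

LJ02pd05

Shift to the Maidenhead origin (180°W, 90°S): lon 221.25662, lat 92.14642.
Field: lon ⌊221.25662/20⌋ = 11 → L; lat ⌊92.14642/10⌋ = 9 → J.
Square: lon ⌊1.25662/2⌋ = 0; lat ⌊2.14642/1⌋ = 2.
Subsquare: lon ⌊1.25662/0.0833333⌋ = 15 → p; lat ⌊0.14642/0.0416667⌋ = 3 → d.
Extended square: lon ⌊0.00662/0.00833333⌋ = 0; lat ⌊0.02142/0.00416667⌋ = 5.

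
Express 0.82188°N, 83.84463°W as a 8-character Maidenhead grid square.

EJ80bt87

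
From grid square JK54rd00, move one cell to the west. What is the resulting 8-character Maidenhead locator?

JK54qd90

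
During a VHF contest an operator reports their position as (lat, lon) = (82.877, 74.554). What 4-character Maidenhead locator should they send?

Offset from 180°W / 90°S: lon 254.55°, lat 172.88°.
Field: lon ⌊254.55/20⌋ = 12 → M; lat ⌊172.88/10⌋ = 17 → R.
Square: lon ⌊14.55/2⌋ = 7; lat ⌊2.88/1⌋ = 2.

MR72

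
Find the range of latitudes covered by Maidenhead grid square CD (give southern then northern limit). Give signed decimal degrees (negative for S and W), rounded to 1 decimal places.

-60.0, -50.0

Field C=2, D=3: +2·20° lon, +3·10° lat → SW at lon -140°, lat -60°.
Cell spans 20° lon × 10° lat.
south -60.0, north -50.0.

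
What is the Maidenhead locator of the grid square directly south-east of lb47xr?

Longitude subsquare x = 23; +1 → 24, wraps to 0 = a, carry into square.
Longitude square 4; +1 → 5.
Latitude subsquare r = 17; −1 → 16 = q.

LB57aq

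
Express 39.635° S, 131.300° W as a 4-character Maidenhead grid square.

CF40

Add 180° to longitude and 90° to latitude: 48.70, 50.37.
Field: 48.70/20 → 2 → C, 50.37/10 → 5 → F; chars CF.
Square: 8.70/2 → 4, 0.37/1 → 0; chars 40.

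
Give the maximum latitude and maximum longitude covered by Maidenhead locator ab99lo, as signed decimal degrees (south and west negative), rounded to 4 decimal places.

Field A=0, B=1: +0·20° lon, +1·10° lat → SW at lon -180°, lat -80°.
Square 9, 9: +9·2° lon, +9·1° lat → SW at lon -162°, lat -71°.
Subsquare l=11, o=14: +11·0.0833333° lon, +14·0.0416667° lat → SW at lon -161.083°, lat -70.4167°.
Cell spans 0.0833333° lon × 0.0416667° lat. NE corner is SW corner plus one full cell.
latitude -70.3750, longitude -161.0000.

-70.3750, -161.0000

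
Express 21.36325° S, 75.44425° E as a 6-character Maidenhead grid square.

MG78rp

Add 180° to longitude and 90° to latitude: 255.4443, 68.6368.
Field: 255.4443/20 → 12 → M, 68.6368/10 → 6 → G; chars MG.
Square: 15.4443/2 → 7, 8.6368/1 → 8; chars 78.
Subsquare: 1.4443/0.0833333 → 17 → r, 0.6368/0.0416667 → 15 → p; chars rp.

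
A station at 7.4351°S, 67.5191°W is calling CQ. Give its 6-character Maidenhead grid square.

FI62fn

Shift to the Maidenhead origin (180°W, 90°S): lon 112.4809, lat 82.5649.
Field: 112.4809/20 → 5 → F, 82.5649/10 → 8 → I; chars FI.
Square: 12.4809/2 → 6, 2.5649/1 → 2; chars 62.
Subsquare: 0.4809/0.0833333 → 5 → f, 0.5649/0.0416667 → 13 → n; chars fn.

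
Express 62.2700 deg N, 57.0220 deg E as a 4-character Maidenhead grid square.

Shift to the Maidenhead origin (180°W, 90°S): lon 237.02, lat 152.27.
Field: 237.02/20 → 11 → L, 152.27/10 → 15 → P; chars LP.
Square: 17.02/2 → 8, 2.27/1 → 2; chars 82.

LP82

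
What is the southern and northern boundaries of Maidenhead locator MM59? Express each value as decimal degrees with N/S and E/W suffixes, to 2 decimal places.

39.00° N, 40.00° N

Field M=12, M=12: +12·20° lon, +12·10° lat → SW at lon 60°, lat 30°.
Square 5, 9: +5·2° lon, +9·1° lat → SW at lon 70°, lat 39°.
Cell spans 2° lon × 1° lat.
south 39.00° N, north 40.00° N.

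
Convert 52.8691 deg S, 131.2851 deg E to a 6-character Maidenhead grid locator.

Shift to the Maidenhead origin (180°W, 90°S): lon 311.2851, lat 37.1309.
Field: 311.2851/20 → 15 → P, 37.1309/10 → 3 → D; chars PD.
Square: 11.2851/2 → 5, 7.1309/1 → 7; chars 57.
Subsquare: 1.2851/0.0833333 → 15 → p, 0.1309/0.0416667 → 3 → d; chars pd.

PD57pd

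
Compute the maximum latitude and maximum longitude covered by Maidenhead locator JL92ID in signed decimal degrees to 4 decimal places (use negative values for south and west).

Field J=9, L=11: +9·20° lon, +11·10° lat → SW at lon 0°, lat 20°.
Square 9, 2: +9·2° lon, +2·1° lat → SW at lon 18°, lat 22°.
Subsquare i=8, d=3: +8·0.0833333° lon, +3·0.0416667° lat → SW at lon 18.6667°, lat 22.125°.
Cell spans 0.0833333° lon × 0.0416667° lat. NE corner is SW corner plus one full cell.
latitude 22.1667, longitude 18.7500.

22.1667, 18.7500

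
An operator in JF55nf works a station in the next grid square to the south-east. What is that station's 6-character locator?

JF55oe

Longitude subsquare n = 13; +1 → 14 = o.
Latitude subsquare f = 5; −1 → 4 = e.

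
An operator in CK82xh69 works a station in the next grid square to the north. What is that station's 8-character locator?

CK82xi60

Latitude extended square 9; +1 → 10, wraps to 0, carry into subsquare.
Latitude subsquare h = 7; +1 → 8 = i.
The longitude characters are unchanged.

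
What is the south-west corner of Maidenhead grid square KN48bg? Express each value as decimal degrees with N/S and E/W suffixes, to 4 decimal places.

48.2500° N, 28.0833° E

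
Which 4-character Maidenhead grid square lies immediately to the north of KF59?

KG50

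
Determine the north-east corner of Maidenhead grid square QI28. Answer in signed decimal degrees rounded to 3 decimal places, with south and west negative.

-1.000, 146.000

Field Q=16, I=8: +16·20° lon, +8·10° lat → SW at lon 140°, lat -10°.
Square 2, 8: +2·2° lon, +8·1° lat → SW at lon 144°, lat -2°.
Cell spans 2° lon × 1° lat. NE corner is SW corner plus one full cell.
latitude -1.000, longitude 146.000.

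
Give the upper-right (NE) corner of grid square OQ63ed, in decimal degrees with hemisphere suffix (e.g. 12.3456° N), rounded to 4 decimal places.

Field O=14, Q=16: +14·20° lon, +16·10° lat → SW at lon 100°, lat 70°.
Square 6, 3: +6·2° lon, +3·1° lat → SW at lon 112°, lat 73°.
Subsquare e=4, d=3: +4·0.0833333° lon, +3·0.0416667° lat → SW at lon 112.333°, lat 73.125°.
Cell spans 0.0833333° lon × 0.0416667° lat. NE corner is SW corner plus one full cell.
latitude 73.1667° N, longitude 112.4167° E.

73.1667° N, 112.4167° E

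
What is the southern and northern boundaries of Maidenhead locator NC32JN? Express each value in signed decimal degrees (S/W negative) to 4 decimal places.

-67.4583, -67.4167

Field N=13, C=2: +13·20° lon, +2·10° lat → SW at lon 80°, lat -70°.
Square 3, 2: +3·2° lon, +2·1° lat → SW at lon 86°, lat -68°.
Subsquare j=9, n=13: +9·0.0833333° lon, +13·0.0416667° lat → SW at lon 86.75°, lat -67.4583°.
Cell spans 0.0833333° lon × 0.0416667° lat.
south -67.4583, north -67.4167.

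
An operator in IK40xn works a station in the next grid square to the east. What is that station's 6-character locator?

IK50an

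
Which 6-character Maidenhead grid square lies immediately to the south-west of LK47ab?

LK37xa

Longitude subsquare a = 0; −1 → -1, wraps to 23 = x, carry into square.
Longitude square 4; −1 → 3.
Latitude subsquare b = 1; −1 → 0 = a.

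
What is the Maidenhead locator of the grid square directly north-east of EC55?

Longitude square 5; +1 → 6.
Latitude square 5; +1 → 6.

EC66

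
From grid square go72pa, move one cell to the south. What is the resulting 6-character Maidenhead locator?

Latitude subsquare a = 0; −1 → -1, wraps to 23 = x, carry into square.
Latitude square 2; −1 → 1.
The longitude characters are unchanged.

GO71px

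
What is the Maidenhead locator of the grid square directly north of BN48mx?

BN49ma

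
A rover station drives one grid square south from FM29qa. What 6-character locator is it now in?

FM28qx

Latitude subsquare a = 0; −1 → -1, wraps to 23 = x, carry into square.
Latitude square 9; −1 → 8.
The longitude characters are unchanged.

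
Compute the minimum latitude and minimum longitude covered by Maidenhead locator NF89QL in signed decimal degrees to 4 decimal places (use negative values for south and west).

Field N=13, F=5: +13·20° lon, +5·10° lat → SW at lon 80°, lat -40°.
Square 8, 9: +8·2° lon, +9·1° lat → SW at lon 96°, lat -31°.
Subsquare q=16, l=11: +16·0.0833333° lon, +11·0.0416667° lat → SW at lon 97.3333°, lat -30.5417°.
latitude -30.5417, longitude 97.3333.

-30.5417, 97.3333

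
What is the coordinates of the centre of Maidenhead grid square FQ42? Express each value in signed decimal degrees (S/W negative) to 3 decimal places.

Field F=5, Q=16: +5·20° lon, +16·10° lat → SW at lon -80°, lat 70°.
Square 4, 2: +4·2° lon, +2·1° lat → SW at lon -72°, lat 72°.
Cell spans 2° lon × 1° lat. Centre is SW corner plus half of each.
latitude 72.500, longitude -71.000.

72.500, -71.000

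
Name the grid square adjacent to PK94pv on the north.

PK94pw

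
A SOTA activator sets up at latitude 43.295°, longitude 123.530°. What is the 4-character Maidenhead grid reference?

PN13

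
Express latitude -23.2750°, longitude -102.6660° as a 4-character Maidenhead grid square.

Add 180° to longitude and 90° to latitude: 77.33, 66.72.
Field (20°×10°, letters A–R): 77.33/20 → 3 → D, 66.72/10 → 6 → G; chars DG.
Square (2°×1°, digits 0–9): 17.33/2 → 8, 6.72/1 → 6; chars 86.

DG86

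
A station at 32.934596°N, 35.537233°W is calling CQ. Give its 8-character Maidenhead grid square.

Shift to the Maidenhead origin (180°W, 90°S): lon 144.46277, lat 122.93460.
Field: 144.46277/20 → 7 → H, 122.93460/10 → 12 → M; chars HM.
Square: 4.46277/2 → 2, 2.93460/1 → 2; chars 22.
Subsquare: 0.46277/0.0833333 → 5 → f, 0.93460/0.0416667 → 22 → w; chars fw.
Extended square: 0.04610/0.00833333 → 5, 0.01793/0.00416667 → 4; chars 54.

HM22fw54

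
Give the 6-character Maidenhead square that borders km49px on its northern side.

Latitude subsquare x = 23; +1 → 24, wraps to 0 = a, carry into square.
Latitude square 9; +1 → 10, wraps to 0, carry into field.
Latitude field M = 12; +1 → 13 = N.
The longitude characters are unchanged.

KN40pa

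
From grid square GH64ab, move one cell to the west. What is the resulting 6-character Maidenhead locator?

Longitude subsquare a = 0; −1 → -1, wraps to 23 = x, carry into square.
Longitude square 6; −1 → 5.
The latitude characters are unchanged.

GH54xb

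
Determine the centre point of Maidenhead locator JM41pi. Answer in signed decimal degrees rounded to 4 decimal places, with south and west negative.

31.3542, 9.2917

Field J=9, M=12: +9·20° lon, +12·10° lat → SW at lon 0°, lat 30°.
Square 4, 1: +4·2° lon, +1·1° lat → SW at lon 8°, lat 31°.
Subsquare p=15, i=8: +15·0.0833333° lon, +8·0.0416667° lat → SW at lon 9.25°, lat 31.3333°.
Cell spans 0.0833333° lon × 0.0416667° lat. Centre is SW corner plus half of each.
latitude 31.3542, longitude 9.2917.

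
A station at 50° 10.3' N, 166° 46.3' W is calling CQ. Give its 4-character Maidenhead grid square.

Shift to the Maidenhead origin (180°W, 90°S): lon 13.23, lat 140.17.
Field: lon ⌊13.23/20⌋ = 0 → A; lat ⌊140.17/10⌋ = 14 → O.
Square: lon ⌊13.23/2⌋ = 6; lat ⌊0.17/1⌋ = 0.

AO60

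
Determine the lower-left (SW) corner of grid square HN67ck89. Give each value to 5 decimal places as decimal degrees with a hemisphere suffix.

47.45417° N, 27.76667° W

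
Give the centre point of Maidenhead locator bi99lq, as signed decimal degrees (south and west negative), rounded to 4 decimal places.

Field B=1, I=8: +1·20° lon, +8·10° lat → SW at lon -160°, lat -10°.
Square 9, 9: +9·2° lon, +9·1° lat → SW at lon -142°, lat -1°.
Subsquare l=11, q=16: +11·0.0833333° lon, +16·0.0416667° lat → SW at lon -141.083°, lat -0.333333°.
Cell spans 0.0833333° lon × 0.0416667° lat. Centre is SW corner plus half of each.
latitude -0.3125, longitude -141.0417.

-0.3125, -141.0417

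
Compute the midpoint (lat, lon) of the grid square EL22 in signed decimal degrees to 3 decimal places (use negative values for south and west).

22.500, -95.000

Field E=4, L=11: +4·20° lon, +11·10° lat → SW at lon -100°, lat 20°.
Square 2, 2: +2·2° lon, +2·1° lat → SW at lon -96°, lat 22°.
Cell spans 2° lon × 1° lat. Centre is SW corner plus half of each.
latitude 22.500, longitude -95.000.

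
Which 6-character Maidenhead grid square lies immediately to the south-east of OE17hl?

Longitude subsquare h = 7; +1 → 8 = i.
Latitude subsquare l = 11; −1 → 10 = k.

OE17ik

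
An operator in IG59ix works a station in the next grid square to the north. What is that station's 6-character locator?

IH50ia

Latitude subsquare x = 23; +1 → 24, wraps to 0 = a, carry into square.
Latitude square 9; +1 → 10, wraps to 0, carry into field.
Latitude field G = 6; +1 → 7 = H.
The longitude characters are unchanged.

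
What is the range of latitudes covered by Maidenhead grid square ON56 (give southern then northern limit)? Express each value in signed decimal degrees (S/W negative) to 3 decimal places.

Field O=14, N=13: +14·20° lon, +13·10° lat → SW at lon 100°, lat 40°.
Square 5, 6: +5·2° lon, +6·1° lat → SW at lon 110°, lat 46°.
Cell spans 2° lon × 1° lat.
south 46.000, north 47.000.

46.000, 47.000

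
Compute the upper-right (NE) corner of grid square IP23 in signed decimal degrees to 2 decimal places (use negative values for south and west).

Field I=8, P=15: +8·20° lon, +15·10° lat → SW at lon -20°, lat 60°.
Square 2, 3: +2·2° lon, +3·1° lat → SW at lon -16°, lat 63°.
Cell spans 2° lon × 1° lat. NE corner is SW corner plus one full cell.
latitude 64.00, longitude -14.00.

64.00, -14.00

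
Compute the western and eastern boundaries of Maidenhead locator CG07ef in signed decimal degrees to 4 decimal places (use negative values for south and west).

-139.6667, -139.5833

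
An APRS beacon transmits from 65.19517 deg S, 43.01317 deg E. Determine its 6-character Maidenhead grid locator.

Shift to the Maidenhead origin (180°W, 90°S): lon 223.0132, lat 24.8048.
Field: lon ⌊223.0132/20⌋ = 11 → L; lat ⌊24.8048/10⌋ = 2 → C.
Square: lon ⌊3.0132/2⌋ = 1; lat ⌊4.8048/1⌋ = 4.
Subsquare: lon ⌊1.0132/0.0833333⌋ = 12 → m; lat ⌊0.8048/0.0416667⌋ = 19 → t.

LC14mt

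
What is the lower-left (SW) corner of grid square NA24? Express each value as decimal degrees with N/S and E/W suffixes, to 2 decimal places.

86.00° S, 84.00° E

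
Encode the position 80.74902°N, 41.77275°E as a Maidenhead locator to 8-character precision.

LR00vr29

Shift to the Maidenhead origin (180°W, 90°S): lon 221.77275, lat 170.74902.
Field: 221.77275/20 → 11 → L, 170.74902/10 → 17 → R; chars LR.
Square: 1.77275/2 → 0, 0.74902/1 → 0; chars 00.
Subsquare: 1.77275/0.0833333 → 21 → v, 0.74902/0.0416667 → 17 → r; chars vr.
Extended square: 0.02275/0.00833333 → 2, 0.04069/0.00416667 → 9; chars 29.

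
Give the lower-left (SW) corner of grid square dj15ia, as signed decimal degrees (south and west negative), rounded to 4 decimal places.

Field D=3, J=9: +3·20° lon, +9·10° lat → SW at lon -120°, lat 0°.
Square 1, 5: +1·2° lon, +5·1° lat → SW at lon -118°, lat 5°.
Subsquare i=8, a=0: +8·0.0833333° lon, +0·0.0416667° lat → SW at lon -117.333°, lat 5°.
latitude 5.0000, longitude -117.3333.

5.0000, -117.3333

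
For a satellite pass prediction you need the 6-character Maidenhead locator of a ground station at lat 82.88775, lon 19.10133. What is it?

JR92nv

Offset from 180°W / 90°S: lon 199.1013°, lat 172.8877°.
Field: lon ⌊199.1013/20⌋ = 9 → J; lat ⌊172.8877/10⌋ = 17 → R.
Square: lon ⌊19.1013/2⌋ = 9; lat ⌊2.8877/1⌋ = 2.
Subsquare: lon ⌊1.1013/0.0833333⌋ = 13 → n; lat ⌊0.8877/0.0416667⌋ = 21 → v.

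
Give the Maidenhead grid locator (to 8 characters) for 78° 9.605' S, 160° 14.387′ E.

Add 180° to longitude and 90° to latitude: 340.23978, 11.83992.
Field (20°×10°, letters A–R): 340.23978/20 → 17 → R, 11.83992/10 → 1 → B; chars RB.
Square (2°×1°, digits 0–9): 0.23978/2 → 0, 1.83992/1 → 1; chars 01.
Subsquare (5′×2.5′, letters a–x): 0.23978/0.0833333 → 2 → c, 0.83992/0.0416667 → 20 → u; chars cu.
Extended square (30″×15″, digits 0–9): 0.07312/0.00833333 → 8, 0.00658/0.00416667 → 1; chars 81.

RB01cu81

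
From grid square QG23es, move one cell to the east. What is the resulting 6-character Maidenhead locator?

QG23fs

Longitude subsquare e = 4; +1 → 5 = f.
The latitude characters are unchanged.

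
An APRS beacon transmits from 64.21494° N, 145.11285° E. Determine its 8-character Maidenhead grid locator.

Add 180° to longitude and 90° to latitude: 325.11285, 154.21494.
Field: 325.11285/20 → 16 → Q, 154.21494/10 → 15 → P; chars QP.
Square: 5.11285/2 → 2, 4.21494/1 → 4; chars 24.
Subsquare: 1.11285/0.0833333 → 13 → n, 0.21494/0.0416667 → 5 → f; chars nf.
Extended square: 0.02952/0.00833333 → 3, 0.00661/0.00416667 → 1; chars 31.

QP24nf31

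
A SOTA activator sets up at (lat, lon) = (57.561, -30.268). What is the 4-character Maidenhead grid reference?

HO47

Add 180° to longitude and 90° to latitude: 149.73, 147.56.
Field: lon ⌊149.73/20⌋ = 7 → H; lat ⌊147.56/10⌋ = 14 → O.
Square: lon ⌊9.73/2⌋ = 4; lat ⌊7.56/1⌋ = 7.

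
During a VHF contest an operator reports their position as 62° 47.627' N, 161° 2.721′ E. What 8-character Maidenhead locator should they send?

RP02mt50

Offset from 180°W / 90°S: lon 341.04535°, lat 152.79378°.
Field (20°×10°, letters A–R): 341.04535/20 → 17 → R, 152.79378/10 → 15 → P; chars RP.
Square (2°×1°, digits 0–9): 1.04535/2 → 0, 2.79378/1 → 2; chars 02.
Subsquare (5′×2.5′, letters a–x): 1.04535/0.0833333 → 12 → m, 0.79378/0.0416667 → 19 → t; chars mt.
Extended square (30″×15″, digits 0–9): 0.04535/0.00833333 → 5, 0.00212/0.00416667 → 0; chars 50.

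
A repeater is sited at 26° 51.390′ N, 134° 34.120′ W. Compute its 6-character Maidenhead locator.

Shift to the Maidenhead origin (180°W, 90°S): lon 45.4313, lat 116.8565.
Field: lon ⌊45.4313/20⌋ = 2 → C; lat ⌊116.8565/10⌋ = 11 → L.
Square: lon ⌊5.4313/2⌋ = 2; lat ⌊6.8565/1⌋ = 6.
Subsquare: lon ⌊1.4313/0.0833333⌋ = 17 → r; lat ⌊0.8565/0.0416667⌋ = 20 → u.

CL26ru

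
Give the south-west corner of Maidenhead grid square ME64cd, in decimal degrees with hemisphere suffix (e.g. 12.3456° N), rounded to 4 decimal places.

Field M=12, E=4: +12·20° lon, +4·10° lat → SW at lon 60°, lat -50°.
Square 6, 4: +6·2° lon, +4·1° lat → SW at lon 72°, lat -46°.
Subsquare c=2, d=3: +2·0.0833333° lon, +3·0.0416667° lat → SW at lon 72.1667°, lat -45.875°.
latitude 45.8750° S, longitude 72.1667° E.

45.8750° S, 72.1667° E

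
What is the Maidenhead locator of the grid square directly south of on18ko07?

Latitude extended square 7; −1 → 6.
The longitude characters are unchanged.

ON18ko06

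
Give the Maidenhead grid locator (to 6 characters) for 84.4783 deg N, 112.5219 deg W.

DR34rl

Shift to the Maidenhead origin (180°W, 90°S): lon 67.4781, lat 174.4783.
Field (20°×10°, letters A–R): 67.4781/20 → 3 → D, 174.4783/10 → 17 → R; chars DR.
Square (2°×1°, digits 0–9): 7.4781/2 → 3, 4.4783/1 → 4; chars 34.
Subsquare (5′×2.5′, letters a–x): 1.4781/0.0833333 → 17 → r, 0.4783/0.0416667 → 11 → l; chars rl.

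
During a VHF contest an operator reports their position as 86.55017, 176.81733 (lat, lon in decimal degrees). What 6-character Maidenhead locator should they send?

Add 180° to longitude and 90° to latitude: 356.8173, 176.5502.
Field: lon ⌊356.8173/20⌋ = 17 → R; lat ⌊176.5502/10⌋ = 17 → R.
Square: lon ⌊16.8173/2⌋ = 8; lat ⌊6.5502/1⌋ = 6.
Subsquare: lon ⌊0.8173/0.0833333⌋ = 9 → j; lat ⌊0.5502/0.0416667⌋ = 13 → n.

RR86jn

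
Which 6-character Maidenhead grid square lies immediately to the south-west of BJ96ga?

BJ95fx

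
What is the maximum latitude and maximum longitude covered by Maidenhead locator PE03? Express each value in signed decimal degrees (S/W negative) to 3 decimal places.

-46.000, 122.000

Field P=15, E=4: +15·20° lon, +4·10° lat → SW at lon 120°, lat -50°.
Square 0, 3: +0·2° lon, +3·1° lat → SW at lon 120°, lat -47°.
Cell spans 2° lon × 1° lat. NE corner is SW corner plus one full cell.
latitude -46.000, longitude 122.000.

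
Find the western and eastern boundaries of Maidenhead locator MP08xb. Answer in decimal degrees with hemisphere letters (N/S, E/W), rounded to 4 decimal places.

Field M=12, P=15: +12·20° lon, +15·10° lat → SW at lon 60°, lat 60°.
Square 0, 8: +0·2° lon, +8·1° lat → SW at lon 60°, lat 68°.
Subsquare x=23, b=1: +23·0.0833333° lon, +1·0.0416667° lat → SW at lon 61.9167°, lat 68.0417°.
Cell spans 0.0833333° lon × 0.0416667° lat.
west 61.9167° E, east 62.0000° E.

61.9167° E, 62.0000° E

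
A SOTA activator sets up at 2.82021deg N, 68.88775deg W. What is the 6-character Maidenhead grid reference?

Add 180° to longitude and 90° to latitude: 111.1123, 92.8202.
Field (20°×10°, letters A–R): 111.1123/20 → 5 → F, 92.8202/10 → 9 → J; chars FJ.
Square (2°×1°, digits 0–9): 11.1123/2 → 5, 2.8202/1 → 2; chars 52.
Subsquare (5′×2.5′, letters a–x): 1.1123/0.0833333 → 13 → n, 0.8202/0.0416667 → 19 → t; chars nt.

FJ52nt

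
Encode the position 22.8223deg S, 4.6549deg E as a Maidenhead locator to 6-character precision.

JG27he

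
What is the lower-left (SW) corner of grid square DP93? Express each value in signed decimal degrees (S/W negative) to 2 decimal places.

Field D=3, P=15: +3·20° lon, +15·10° lat → SW at lon -120°, lat 60°.
Square 9, 3: +9·2° lon, +3·1° lat → SW at lon -102°, lat 63°.
latitude 63.00, longitude -102.00.

63.00, -102.00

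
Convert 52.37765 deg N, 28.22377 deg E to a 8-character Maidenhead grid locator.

KO42cj60

Offset from 180°W / 90°S: lon 208.22377°, lat 142.37765°.
Field: 208.22377/20 → 10 → K, 142.37765/10 → 14 → O; chars KO.
Square: 8.22377/2 → 4, 2.37765/1 → 2; chars 42.
Subsquare: 0.22377/0.0833333 → 2 → c, 0.37765/0.0416667 → 9 → j; chars cj.
Extended square: 0.05710/0.00833333 → 6, 0.00265/0.00416667 → 0; chars 60.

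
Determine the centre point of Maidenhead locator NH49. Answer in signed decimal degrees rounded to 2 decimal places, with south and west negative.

-10.50, 89.00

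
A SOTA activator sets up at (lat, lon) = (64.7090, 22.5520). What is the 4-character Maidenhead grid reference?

KP14

Shift to the Maidenhead origin (180°W, 90°S): lon 202.55, lat 154.71.
Field: 202.55/20 → 10 → K, 154.71/10 → 15 → P; chars KP.
Square: 2.55/2 → 1, 4.71/1 → 4; chars 14.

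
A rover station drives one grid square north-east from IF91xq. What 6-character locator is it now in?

JF01ar

Longitude subsquare x = 23; +1 → 24, wraps to 0 = a, carry into square.
Longitude square 9; +1 → 10, wraps to 0, carry into field.
Longitude field I = 8; +1 → 9 = J.
Latitude subsquare q = 16; +1 → 17 = r.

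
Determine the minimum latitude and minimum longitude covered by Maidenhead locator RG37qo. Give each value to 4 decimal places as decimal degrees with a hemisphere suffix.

Field R=17, G=6: +17·20° lon, +6·10° lat → SW at lon 160°, lat -30°.
Square 3, 7: +3·2° lon, +7·1° lat → SW at lon 166°, lat -23°.
Subsquare q=16, o=14: +16·0.0833333° lon, +14·0.0416667° lat → SW at lon 167.333°, lat -22.4167°.
latitude 22.4167° S, longitude 167.3333° E.

22.4167° S, 167.3333° E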